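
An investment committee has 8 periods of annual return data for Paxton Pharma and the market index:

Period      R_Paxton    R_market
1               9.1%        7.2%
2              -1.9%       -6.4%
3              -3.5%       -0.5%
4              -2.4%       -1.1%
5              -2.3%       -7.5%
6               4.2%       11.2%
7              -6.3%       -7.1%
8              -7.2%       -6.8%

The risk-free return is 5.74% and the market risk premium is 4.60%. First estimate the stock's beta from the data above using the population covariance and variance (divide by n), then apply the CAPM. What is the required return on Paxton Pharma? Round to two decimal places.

8.65%

Mean R_i = (9.1 − 1.9 − 3.5 − 2.4 − 2.3 + 4.2 − 6.3 − 7.2) / 8 = -1.2875%
Mean R_m = (7.2 − 6.4 − 0.5 − 1.1 − 7.5 + 11.2 − 7.1 − 6.8) / 8 = -1.3750%
Σ(R_i − R̄_i)(R_m − R̄_m) = 225.8875  ⇒  Cov = 225.8875 / 8 = 28.2359
Σ(R_m − R̄_m)² = 357.4750  ⇒  Var(R_m) = 357.4750 / 8 = 44.6844
β = Cov / Var(R_m) = 28.2359 / 44.6844 = 0.6319
E(R) = R_f + β × MRP = 5.74% + 0.6319 × 4.60% = 8.65%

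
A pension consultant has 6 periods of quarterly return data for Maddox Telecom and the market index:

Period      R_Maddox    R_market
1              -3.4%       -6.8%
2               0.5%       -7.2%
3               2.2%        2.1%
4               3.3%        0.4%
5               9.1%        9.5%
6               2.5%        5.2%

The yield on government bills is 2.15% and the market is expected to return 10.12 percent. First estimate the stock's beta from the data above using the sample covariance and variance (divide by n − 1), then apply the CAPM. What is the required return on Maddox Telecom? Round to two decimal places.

Mean R_i = (-3.4 + 0.5 + 2.2 + 3.3 + 9.1 + 2.5) / 6 = 2.3667%
Mean R_m = (-6.8 − 7.2 + 2.1 + 0.4 + 9.5 + 5.2) / 6 = 0.5333%
Σ(R_i − R̄_i)(R_m − R̄_m) = 117.3367  ⇒  Cov = 117.3367 / 5 = 23.4673
Σ(R_m − R̄_m)² = 218.2333  ⇒  Var(R_m) = 218.2333 / 5 = 43.6467
β = Cov / Var(R_m) = 23.4673 / 43.6467 = 0.5377
MRP = 10.12% − 2.15% = 7.97%
E(R) = R_f + β × MRP = 2.15% + 0.5377 × 7.97% = 6.44%

6.44%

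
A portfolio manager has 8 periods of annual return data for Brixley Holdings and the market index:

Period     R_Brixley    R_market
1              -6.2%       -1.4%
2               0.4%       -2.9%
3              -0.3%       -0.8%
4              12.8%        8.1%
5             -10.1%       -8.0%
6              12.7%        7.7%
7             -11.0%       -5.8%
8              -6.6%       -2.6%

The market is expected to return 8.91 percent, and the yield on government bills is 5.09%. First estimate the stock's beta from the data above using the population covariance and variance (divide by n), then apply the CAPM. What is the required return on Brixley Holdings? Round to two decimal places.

10.99%

Mean R_i = (-6.2 + 0.4 − 0.3 + 12.8 − 10.1 + 12.7 − 11.0 − 6.6) / 8 = -1.0375%
Mean R_m = (-1.4 − 2.9 − 0.8 + 8.1 − 8.0 + 7.7 − 5.8 − 2.6) / 8 = -0.7125%
Σ(R_i − R̄_i)(R_m − R̄_m) = 365.0763  ⇒  Cov = 365.0763 / 8 = 45.6345
Σ(R_m − R̄_m)² = 236.2488  ⇒  Var(R_m) = 236.2488 / 8 = 29.5311
β = Cov / Var(R_m) = 45.6345 / 29.5311 = 1.5453
MRP = 8.91% − 5.09% = 3.82%
E(R) = R_f + β × MRP = 5.09% + 1.5453 × 3.82% = 10.99%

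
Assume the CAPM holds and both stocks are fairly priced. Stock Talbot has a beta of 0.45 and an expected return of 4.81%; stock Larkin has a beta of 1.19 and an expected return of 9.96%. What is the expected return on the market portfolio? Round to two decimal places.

Both satisfy E(R) = R_f + β·MRP, so the slope of the SML is
MRP = (9.96% − 4.81%) / (1.19 − 0.45) = 5.15% / 0.74 = 6.9595%
R_f = E(R_Talbot) − β_Talbot·MRP = 4.81% − 0.45 × 6.9595% = 1.6782%
E(R_m) = R_f + MRP = 1.6782% + 6.9595% = 8.64%

8.64%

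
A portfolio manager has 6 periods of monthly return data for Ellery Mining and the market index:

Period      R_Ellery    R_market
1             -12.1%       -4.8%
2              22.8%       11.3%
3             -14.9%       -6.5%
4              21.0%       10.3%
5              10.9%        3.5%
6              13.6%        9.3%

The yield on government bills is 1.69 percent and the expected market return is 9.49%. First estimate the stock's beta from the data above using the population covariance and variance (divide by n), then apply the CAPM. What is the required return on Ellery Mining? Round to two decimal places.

Mean R_i = (-12.1 + 22.8 − 14.9 + 21.0 + 10.9 + 13.6) / 6 = 6.8833%
Mean R_m = (-4.8 + 11.3 − 6.5 + 10.3 + 3.5 + 9.3) / 6 = 3.8500%
Σ(R_i − R̄_i)(R_m − R̄_m) = 634.4950  ⇒  Cov = 634.4950 / 6 = 105.7492
Σ(R_m − R̄_m)² = 308.8750  ⇒  Var(R_m) = 308.8750 / 6 = 51.4792
β = Cov / Var(R_m) = 105.7492 / 51.4792 = 2.0542
MRP = 9.49% − 1.69% = 7.80%
E(R) = R_f + β × MRP = 1.69% + 2.0542 × 7.80% = 17.71%

17.71%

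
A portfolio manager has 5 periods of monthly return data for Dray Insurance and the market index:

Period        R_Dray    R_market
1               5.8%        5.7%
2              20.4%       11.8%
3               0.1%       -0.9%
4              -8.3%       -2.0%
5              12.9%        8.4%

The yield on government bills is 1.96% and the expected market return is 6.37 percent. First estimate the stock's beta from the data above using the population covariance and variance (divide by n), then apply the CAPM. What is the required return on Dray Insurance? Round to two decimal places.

Mean R_i = (5.8 + 20.4 + 0.1 − 8.3 + 12.9) / 5 = 6.1800%
Mean R_m = (5.7 + 11.8 − 0.9 − 2.0 + 8.4) / 5 = 4.6000%
Σ(R_i − R̄_i)(R_m − R̄_m) = 256.5100  ⇒  Cov = 256.5100 / 5 = 51.3020
Σ(R_m − R̄_m)² = 141.3000  ⇒  Var(R_m) = 141.3000 / 5 = 28.2600
β = Cov / Var(R_m) = 51.3020 / 28.2600 = 1.8154
MRP = 6.37% − 1.96% = 4.41%
E(R) = R_f + β × MRP = 1.96% + 1.8154 × 4.41% = 9.97%

9.97%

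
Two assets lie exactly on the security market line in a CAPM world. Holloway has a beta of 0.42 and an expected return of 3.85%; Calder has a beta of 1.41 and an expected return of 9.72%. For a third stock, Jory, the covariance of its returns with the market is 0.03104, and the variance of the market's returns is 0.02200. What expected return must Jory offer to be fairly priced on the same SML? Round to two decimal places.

9.73%

MRP = (9.72% − 3.85%) / (1.41 − 0.42) = 5.9293%
R_f = 3.85% − 0.42 × 5.9293% = 1.3597%
β_Jory = Cov / Var(R_m) = 0.03104 / 0.02200 = 1.4109
E(R_Jory) = R_f + β × MRP = 1.3597% + 1.4109 × 5.9293% = 9.73%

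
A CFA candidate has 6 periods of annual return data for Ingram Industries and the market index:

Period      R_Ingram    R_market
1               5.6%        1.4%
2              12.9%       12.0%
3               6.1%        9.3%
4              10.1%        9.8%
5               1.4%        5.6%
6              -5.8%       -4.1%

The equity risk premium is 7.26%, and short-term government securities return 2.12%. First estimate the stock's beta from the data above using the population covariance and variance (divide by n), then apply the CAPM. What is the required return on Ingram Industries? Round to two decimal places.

9.15%

Mean R_i = (5.6 + 12.9 + 6.1 + 10.1 + 1.4 − 5.8) / 6 = 5.0500%
Mean R_m = (1.4 + 12.0 + 9.3 + 9.8 + 5.6 − 4.1) / 6 = 5.6667%
Σ(R_i − R̄_i)(R_m − R̄_m) = 178.2700  ⇒  Cov = 178.2700 / 6 = 29.7117
Σ(R_m − R̄_m)² = 183.9933  ⇒  Var(R_m) = 183.9933 / 6 = 30.6656
β = Cov / Var(R_m) = 29.7117 / 30.6656 = 0.9689
E(R) = R_f + β × MRP = 2.12% + 0.9689 × 7.26% = 9.15%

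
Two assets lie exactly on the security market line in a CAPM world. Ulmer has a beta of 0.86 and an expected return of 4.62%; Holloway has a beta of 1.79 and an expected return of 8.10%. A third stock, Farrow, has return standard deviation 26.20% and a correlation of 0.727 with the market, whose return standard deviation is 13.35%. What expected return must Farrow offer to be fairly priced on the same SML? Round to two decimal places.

MRP = (8.10% − 4.62%) / (1.79 − 0.86) = 3.7419%
R_f = 4.62% − 0.86 × 3.7419% = 1.4020%
β_Farrow = ρ·σ_i/σ_m = 0.727 × 26.20 / 13.35 = 1.4268
E(R_Farrow) = R_f + β × MRP = 1.4020% + 1.4268 × 3.7419% = 6.74%

6.74%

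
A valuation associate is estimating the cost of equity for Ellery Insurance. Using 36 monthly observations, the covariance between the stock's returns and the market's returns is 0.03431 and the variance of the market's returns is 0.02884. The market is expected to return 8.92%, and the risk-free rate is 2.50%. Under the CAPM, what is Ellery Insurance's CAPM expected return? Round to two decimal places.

10.14%

β = Cov(R_i, R_m) / Var(R_m) = 0.03431 / 0.02884 = 1.1897
MRP = 8.92% − 2.50% = 6.42%
E(R) = R_f + β × MRP = 2.50% + 1.1897 × 6.42% = 10.14%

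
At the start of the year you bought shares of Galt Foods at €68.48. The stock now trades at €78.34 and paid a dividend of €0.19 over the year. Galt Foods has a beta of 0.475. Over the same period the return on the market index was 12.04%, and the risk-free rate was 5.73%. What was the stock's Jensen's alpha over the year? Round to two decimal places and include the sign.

+5.95%

Realised HPR = (P1 + D1 − P0) / P0 = (78.34 + 0.19 − 68.48) / 68.48 = 10.05 / 68.48 = 14.6758%
MRP = 12.04% − 5.73% = 6.31%
CAPM required = R_f + β·MRP = 5.73% + 0.475 × 6.31% = 8.72725%
α = realised − required = 14.6758% − 8.72725% = +5.95%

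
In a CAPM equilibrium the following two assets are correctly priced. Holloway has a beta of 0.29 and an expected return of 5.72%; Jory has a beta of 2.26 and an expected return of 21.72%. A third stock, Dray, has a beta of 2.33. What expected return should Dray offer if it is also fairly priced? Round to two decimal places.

22.29%

MRP (SML slope) = (21.72% − 5.72%) / (2.26 − 0.29) = 16.00% / 1.97 = 8.1218%
R_f (intercept) = 5.72% − 0.29 × 8.1218% = 3.3647%
E(R_Dray) = R_f + β × MRP = 3.3647% + 2.33 × 8.1218% = 22.29%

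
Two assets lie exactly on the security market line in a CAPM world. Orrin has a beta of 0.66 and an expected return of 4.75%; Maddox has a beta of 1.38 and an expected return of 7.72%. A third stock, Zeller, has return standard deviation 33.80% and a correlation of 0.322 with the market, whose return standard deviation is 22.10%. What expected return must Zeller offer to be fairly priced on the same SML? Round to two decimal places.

MRP = (7.72% − 4.75%) / (1.38 − 0.66) = 4.1250%
R_f = 4.75% − 0.66 × 4.1250% = 2.0275%
β_Zeller = ρ·σ_i/σ_m = 0.322 × 33.80 / 22.10 = 0.4925
E(R_Zeller) = R_f + β × MRP = 2.0275% + 0.4925 × 4.1250% = 4.06%

4.06%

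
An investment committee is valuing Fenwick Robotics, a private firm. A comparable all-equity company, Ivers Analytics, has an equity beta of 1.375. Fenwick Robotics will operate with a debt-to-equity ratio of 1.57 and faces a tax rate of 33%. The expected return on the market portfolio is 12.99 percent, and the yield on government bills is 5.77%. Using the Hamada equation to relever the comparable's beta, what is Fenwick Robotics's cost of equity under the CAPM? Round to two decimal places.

β_L = β_U × [1 + (1 − t)(D/E)] = 1.375 × [1 + (1 − 0.33) × 1.57]
    = 1.375 × [1 + 0.67 × 1.57] = 1.375 × 2.0519 = 2.8214
MRP = 12.99% − 5.77% = 7.22%
E(R) = R_f + β_L × MRP = 5.77% + 2.8214 × 7.22% = 26.14%

26.14%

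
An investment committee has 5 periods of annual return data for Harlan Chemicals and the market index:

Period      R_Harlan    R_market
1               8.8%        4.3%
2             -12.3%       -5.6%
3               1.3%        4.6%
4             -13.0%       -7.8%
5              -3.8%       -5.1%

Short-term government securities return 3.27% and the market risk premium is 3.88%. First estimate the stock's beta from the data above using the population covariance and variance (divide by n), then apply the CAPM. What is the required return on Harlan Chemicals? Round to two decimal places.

Mean R_i = (8.8 − 12.3 + 1.3 − 13.0 − 3.8) / 5 = -3.8000%
Mean R_m = (4.3 − 5.6 + 4.6 − 7.8 − 5.1) / 5 = -1.9200%
Σ(R_i − R̄_i)(R_m − R̄_m) = 197.0000  ⇒  Cov = 197.0000 / 5 = 39.4000
Σ(R_m − R̄_m)² = 139.4280  ⇒  Var(R_m) = 139.4280 / 5 = 27.8856
β = Cov / Var(R_m) = 39.4000 / 27.8856 = 1.4129
E(R) = R_f + β × MRP = 3.27% + 1.4129 × 3.88% = 8.75%

8.75%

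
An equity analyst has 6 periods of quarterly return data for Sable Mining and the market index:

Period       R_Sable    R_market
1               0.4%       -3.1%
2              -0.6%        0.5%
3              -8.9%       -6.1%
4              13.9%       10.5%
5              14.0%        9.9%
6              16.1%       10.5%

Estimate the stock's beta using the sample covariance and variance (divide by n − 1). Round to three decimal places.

Mean R_i = (0.4 − 0.6 − 8.9 + 13.9 + 14.0 + 16.1) / 6 = 5.8167%
Mean R_m = (-3.1 + 0.5 − 6.1 + 10.5 + 9.9 + 10.5) / 6 = 3.7000%
Σ(R_i − R̄_i)(R_m − R̄_m) = 377.2200  ⇒  Cov = 377.2200 / 5 = 75.4440
Σ(R_m − R̄_m)² = 283.4400  ⇒  Var(R_m) = 283.4400 / 5 = 56.6880
β = Cov / Var(R_m) = 75.4440 / 56.6880 = 1.3309

1.331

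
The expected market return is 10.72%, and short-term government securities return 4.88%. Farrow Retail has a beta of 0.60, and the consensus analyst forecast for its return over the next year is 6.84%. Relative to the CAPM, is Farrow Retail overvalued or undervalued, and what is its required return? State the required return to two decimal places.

MRP = 10.72% − 4.88% = 5.84%
Required return = R_f + β·MRP = 4.88% + 0.60 × 5.84% = 8.38%
Forecast 6.84% < required 8.38% → the stock plots below the SML → overvalued.

Overvalued; required return 8.38%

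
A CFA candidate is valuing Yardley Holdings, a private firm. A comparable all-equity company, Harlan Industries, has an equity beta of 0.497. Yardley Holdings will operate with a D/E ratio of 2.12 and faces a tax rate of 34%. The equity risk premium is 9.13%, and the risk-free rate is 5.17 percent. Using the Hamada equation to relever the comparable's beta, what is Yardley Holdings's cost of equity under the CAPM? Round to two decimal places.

β_L = β_U × [1 + (1 − t)(D/E)] = 0.497 × [1 + (1 − 0.34) × 2.12]
    = 0.497 × [1 + 0.66 × 2.12] = 0.497 × 2.3992 = 1.1924
E(R) = R_f + β_L × MRP = 5.17% + 1.1924 × 9.13% = 16.06%

16.06%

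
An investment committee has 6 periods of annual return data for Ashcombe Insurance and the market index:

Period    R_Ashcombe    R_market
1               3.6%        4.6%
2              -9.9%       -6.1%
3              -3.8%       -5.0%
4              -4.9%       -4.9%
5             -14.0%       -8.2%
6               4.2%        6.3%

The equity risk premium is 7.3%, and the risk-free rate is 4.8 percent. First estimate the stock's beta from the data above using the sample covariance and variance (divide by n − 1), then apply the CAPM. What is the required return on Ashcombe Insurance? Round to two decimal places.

Mean R_i = (3.6 − 9.9 − 3.8 − 4.9 − 14.0 + 4.2) / 6 = -4.1333%
Mean R_m = (4.6 − 6.1 − 5.0 − 4.9 − 8.2 + 6.3) / 6 = -2.2167%
Σ(R_i − R̄_i)(R_m − R̄_m) = 206.2467  ⇒  Cov = 206.2467 / 5 = 41.2493
Σ(R_m − R̄_m)² = 184.8283  ⇒  Var(R_m) = 184.8283 / 5 = 36.9657
β = Cov / Var(R_m) = 41.2493 / 36.9657 = 1.1159
E(R) = R_f + β × MRP = 4.8% + 1.1159 × 7.3% = 12.95%

12.95%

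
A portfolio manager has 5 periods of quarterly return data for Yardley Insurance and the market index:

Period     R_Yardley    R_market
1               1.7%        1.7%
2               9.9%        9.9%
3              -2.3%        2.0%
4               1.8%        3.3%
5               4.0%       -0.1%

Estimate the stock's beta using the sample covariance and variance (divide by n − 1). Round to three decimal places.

0.861

Mean R_i = (1.7 + 9.9 − 2.3 + 1.8 + 4.0) / 5 = 3.0200%
Mean R_m = (1.7 + 9.9 + 2.0 + 3.3 − 0.1) / 5 = 3.3600%
Σ(R_i − R̄_i)(R_m − R̄_m) = 51.1040  ⇒  Cov = 51.1040 / 4 = 12.7760
Σ(R_m − R̄_m)² = 59.3520  ⇒  Var(R_m) = 59.3520 / 4 = 14.8380
β = Cov / Var(R_m) = 12.7760 / 14.8380 = 0.8610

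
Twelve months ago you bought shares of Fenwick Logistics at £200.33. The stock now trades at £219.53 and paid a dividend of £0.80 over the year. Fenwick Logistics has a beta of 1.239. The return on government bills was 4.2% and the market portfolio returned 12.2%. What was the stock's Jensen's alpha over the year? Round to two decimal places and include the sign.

-4.13%

Realised HPR = (P1 + D1 − P0) / P0 = (219.53 + 0.80 − 200.33) / 200.33 = 20.00 / 200.33 = 9.9835%
MRP = 12.2% − 4.2% = 8.00%
CAPM required = R_f + β·MRP = 4.2% + 1.239 × 8.0% = 14.1120%
α = realised − required = 9.9835% − 14.1120% = -4.13%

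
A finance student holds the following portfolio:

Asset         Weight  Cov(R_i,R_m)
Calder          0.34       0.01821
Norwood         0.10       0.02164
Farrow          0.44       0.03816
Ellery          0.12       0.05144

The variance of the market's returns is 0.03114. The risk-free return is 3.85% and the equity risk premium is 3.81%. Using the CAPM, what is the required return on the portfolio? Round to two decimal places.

β_Calder = 0.01821 / 0.03114 = 0.5848
β_Norwood = 0.02164 / 0.03114 = 0.6949
β_Farrow = 0.03816 / 0.03114 = 1.2254
β_Ellery = 0.05144 / 0.03114 = 1.6519
β_P = Σ w_i β_i = 0.34×0.5848 + 0.10×0.6949 + 0.44×1.2254 + 0.12×1.6519 = 1.0057
E(R_P) = R_f + β_P × MRP = 3.85% + 1.0057 × 3.81% = 7.68%

7.68%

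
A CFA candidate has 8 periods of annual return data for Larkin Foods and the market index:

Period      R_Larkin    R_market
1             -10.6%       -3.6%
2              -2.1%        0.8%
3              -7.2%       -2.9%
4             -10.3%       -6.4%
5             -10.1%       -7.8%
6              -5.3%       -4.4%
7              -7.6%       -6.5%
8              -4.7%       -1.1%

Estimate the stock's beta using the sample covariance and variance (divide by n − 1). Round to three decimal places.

0.826

Mean R_i = (-10.6 − 2.1 − 7.2 − 10.3 − 10.1 − 5.3 − 7.6 − 4.7) / 8 = -7.2375%
Mean R_m = (-3.6 + 0.8 − 2.9 − 6.4 − 7.8 − 4.4 − 6.5 − 1.1) / 8 = -3.9875%
Σ(R_i − R̄_i)(R_m − R̄_m) = 49.0738  ⇒  Cov = 49.0738 / 7 = 7.0105
Σ(R_m − R̄_m)² = 59.4288  ⇒  Var(R_m) = 59.4288 / 7 = 8.4898
β = Cov / Var(R_m) = 7.0105 / 8.4898 = 0.8258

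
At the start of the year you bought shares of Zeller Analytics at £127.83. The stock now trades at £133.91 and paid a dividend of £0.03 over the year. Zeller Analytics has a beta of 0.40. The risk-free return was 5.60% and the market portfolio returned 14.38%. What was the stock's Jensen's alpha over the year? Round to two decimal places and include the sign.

Realised HPR = (P1 + D1 − P0) / P0 = (133.91 + 0.03 − 127.83) / 127.83 = 6.11 / 127.83 = 4.7798%
MRP = 14.38% − 5.60% = 8.78%
CAPM required = R_f + β·MRP = 5.60% + 0.40 × 8.78% = 9.1120%
α = realised − required = 4.7798% − 9.1120% = -4.33%

-4.33%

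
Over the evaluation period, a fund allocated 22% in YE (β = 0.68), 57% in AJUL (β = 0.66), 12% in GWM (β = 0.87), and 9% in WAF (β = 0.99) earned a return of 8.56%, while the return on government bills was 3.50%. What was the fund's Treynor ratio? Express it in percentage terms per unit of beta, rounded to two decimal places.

β_P = 0.22×0.68 + 0.57×0.66 + 0.12×0.87 + 0.09×0.99 = 0.7193
Treynor = (R_P − R_f) / β_P = (8.56% − 3.50%) / 0.7193 = 5.06% / 0.7193 = 7.03%

7.03%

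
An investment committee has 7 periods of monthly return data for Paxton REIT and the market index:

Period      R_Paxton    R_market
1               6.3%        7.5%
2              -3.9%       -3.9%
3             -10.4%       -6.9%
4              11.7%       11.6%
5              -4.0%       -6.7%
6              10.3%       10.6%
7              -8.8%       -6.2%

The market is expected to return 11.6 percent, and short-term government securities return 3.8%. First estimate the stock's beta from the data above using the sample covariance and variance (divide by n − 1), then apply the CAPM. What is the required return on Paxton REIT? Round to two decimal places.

Mean R_i = (6.3 − 3.9 − 10.4 + 11.7 − 4.0 + 10.3 − 8.8) / 7 = 0.1714%
Mean R_m = (7.5 − 3.9 − 6.9 + 11.6 − 6.7 + 10.6 − 6.2) / 7 = 0.8571%
Σ(R_i − R̄_i)(R_m − R̄_m) = 459.4514  ⇒  Cov = 459.4514 / 6 = 76.5752
Σ(R_m − R̄_m)² = 444.1771  ⇒  Var(R_m) = 444.1771 / 6 = 74.0295
β = Cov / Var(R_m) = 76.5752 / 74.0295 = 1.0344
MRP = 11.6% − 3.8% = 7.80%
E(R) = R_f + β × MRP = 3.8% + 1.0344 × 7.8% = 11.87%

11.87%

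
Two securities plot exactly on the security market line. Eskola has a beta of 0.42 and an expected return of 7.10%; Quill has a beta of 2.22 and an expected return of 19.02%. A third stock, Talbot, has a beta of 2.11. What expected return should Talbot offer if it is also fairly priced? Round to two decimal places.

MRP (SML slope) = (19.02% − 7.10%) / (2.22 − 0.42) = 11.92% / 1.80 = 6.6222%
R_f (intercept) = 7.10% − 0.42 × 6.6222% = 4.3187%
E(R_Talbot) = R_f + β × MRP = 4.3187% + 2.11 × 6.6222% = 18.29%

18.29%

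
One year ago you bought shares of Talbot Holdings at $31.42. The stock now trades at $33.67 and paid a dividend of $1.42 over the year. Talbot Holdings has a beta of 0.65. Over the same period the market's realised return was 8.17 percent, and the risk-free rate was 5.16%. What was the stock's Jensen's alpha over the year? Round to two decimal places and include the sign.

Realised HPR = (P1 + D1 − P0) / P0 = (33.67 + 1.42 − 31.42) / 31.42 = 3.67 / 31.42 = 11.6805%
MRP = 8.17% − 5.16% = 3.01%
CAPM required = R_f + β·MRP = 5.16% + 0.65 × 3.01% = 7.1165%
α = realised − required = 11.6805% − 7.1165% = +4.56%

+4.56%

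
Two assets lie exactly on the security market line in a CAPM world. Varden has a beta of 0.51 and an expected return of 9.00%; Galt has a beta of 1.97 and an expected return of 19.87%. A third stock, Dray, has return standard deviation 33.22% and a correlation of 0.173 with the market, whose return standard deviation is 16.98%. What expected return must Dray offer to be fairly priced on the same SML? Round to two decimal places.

MRP = (19.87% − 9.00%) / (1.97 − 0.51) = 7.4452%
R_f = 9.00% − 0.51 × 7.4452% = 5.2029%
β_Dray = ρ·σ_i/σ_m = 0.173 × 33.22 / 16.98 = 0.3385
E(R_Dray) = R_f + β × MRP = 5.2029% + 0.3385 × 7.4452% = 7.72%

7.72%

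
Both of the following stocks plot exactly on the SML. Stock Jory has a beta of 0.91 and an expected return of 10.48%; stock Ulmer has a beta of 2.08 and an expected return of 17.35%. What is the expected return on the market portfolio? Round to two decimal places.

Both satisfy E(R) = R_f + β·MRP, so the slope of the SML is
MRP = (17.35% − 10.48%) / (2.08 − 0.91) = 6.87% / 1.17 = 5.8718%
R_f = E(R_Jory) − β_Jory·MRP = 10.48% − 0.91 × 5.8718% = 5.1367%
E(R_m) = R_f + MRP = 5.1367% + 5.8718% = 11.01%

11.01%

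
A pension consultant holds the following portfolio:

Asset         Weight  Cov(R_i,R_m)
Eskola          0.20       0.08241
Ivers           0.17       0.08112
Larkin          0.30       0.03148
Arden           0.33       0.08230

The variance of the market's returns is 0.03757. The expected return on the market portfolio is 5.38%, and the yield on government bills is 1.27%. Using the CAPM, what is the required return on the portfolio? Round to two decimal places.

β_Eskola = 0.08241 / 0.03757 = 2.1935
β_Ivers = 0.08112 / 0.03757 = 2.1592
β_Larkin = 0.03148 / 0.03757 = 0.8379
β_Arden = 0.08230 / 0.03757 = 2.1906
β_P = Σ w_i β_i = 0.20×2.1935 + 0.17×2.1592 + 0.30×0.8379 + 0.33×2.1906 = 1.7800
MRP = 5.38% − 1.27% = 4.11%
E(R_P) = R_f + β_P × MRP = 1.27% + 1.7800 × 4.11% = 8.59%

8.59%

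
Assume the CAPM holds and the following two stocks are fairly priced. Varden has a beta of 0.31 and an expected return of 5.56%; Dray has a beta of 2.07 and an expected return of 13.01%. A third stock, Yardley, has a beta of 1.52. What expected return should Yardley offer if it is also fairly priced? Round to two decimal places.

MRP (SML slope) = (13.01% − 5.56%) / (2.07 − 0.31) = 7.45% / 1.76 = 4.2330%
R_f (intercept) = 5.56% − 0.31 × 4.2330% = 4.2478%
E(R_Yardley) = R_f + β × MRP = 4.2478% + 1.52 × 4.2330% = 10.68%

10.68%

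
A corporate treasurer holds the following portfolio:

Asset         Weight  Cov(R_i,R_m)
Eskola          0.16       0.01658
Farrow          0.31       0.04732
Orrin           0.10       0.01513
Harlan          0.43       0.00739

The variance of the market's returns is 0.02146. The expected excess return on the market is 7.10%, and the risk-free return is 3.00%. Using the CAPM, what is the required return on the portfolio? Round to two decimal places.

β_Eskola = 0.01658 / 0.02146 = 0.7726
β_Farrow = 0.04732 / 0.02146 = 2.2050
β_Orrin = 0.01513 / 0.02146 = 0.7050
β_Harlan = 0.00739 / 0.02146 = 0.3444
β_P = Σ w_i β_i = 0.16×0.7726 + 0.31×2.2050 + 0.10×0.7050 + 0.43×0.3444 = 1.0258
E(R_P) = R_f + β_P × MRP = 3.00% + 1.0258 × 7.10% = 10.28%

10.28%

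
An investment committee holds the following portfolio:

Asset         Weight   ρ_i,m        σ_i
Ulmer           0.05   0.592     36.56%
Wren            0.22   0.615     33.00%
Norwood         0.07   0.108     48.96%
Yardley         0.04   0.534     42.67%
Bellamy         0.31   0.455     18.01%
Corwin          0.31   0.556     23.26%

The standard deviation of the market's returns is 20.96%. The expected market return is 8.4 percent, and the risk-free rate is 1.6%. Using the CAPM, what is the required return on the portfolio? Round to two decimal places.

5.94%

β_Ulmer = 0.592 × 36.56% / 20.96% = 1.0326
β_Wren = 0.615 × 33.00% / 20.96% = 0.9683
β_Norwood = 0.108 × 48.96% / 20.96% = 0.2523
β_Yardley = 0.534 × 42.67% / 20.96% = 1.0871
β_Bellamy = 0.455 × 18.01% / 20.96% = 0.3910
β_Corwin = 0.556 × 23.26% / 20.96% = 0.6170
β_P = Σ w_i β_i = 0.05×1.0326 + 0.22×0.9683 + 0.07×0.2523 + 0.04×1.0871 + 0.31×0.3910 + 0.31×0.6170 = 0.6383
MRP = 8.4% − 1.6% = 6.80%
E(R_P) = R_f + β_P × MRP = 1.6% + 0.6383 × 6.8% = 5.94%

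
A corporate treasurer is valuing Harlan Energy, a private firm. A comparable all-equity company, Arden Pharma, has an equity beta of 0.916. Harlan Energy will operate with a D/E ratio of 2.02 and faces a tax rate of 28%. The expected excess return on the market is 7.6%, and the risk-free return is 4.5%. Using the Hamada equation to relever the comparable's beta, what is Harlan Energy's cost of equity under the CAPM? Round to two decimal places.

β_L = β_U × [1 + (1 − t)(D/E)] = 0.916 × [1 + (1 − 0.28) × 2.02]
    = 0.916 × [1 + 0.72 × 2.02] = 0.916 × 2.4544 = 2.2482
E(R) = R_f + β_L × MRP = 4.5% + 2.2482 × 7.6% = 21.59%

21.59%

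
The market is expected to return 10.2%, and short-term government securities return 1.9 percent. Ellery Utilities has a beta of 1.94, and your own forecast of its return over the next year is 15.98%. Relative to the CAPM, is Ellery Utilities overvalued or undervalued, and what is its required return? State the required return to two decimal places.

Overvalued; required return 18.00%

MRP = 10.2% − 1.9% = 8.30%
Required return = R_f + β·MRP = 1.9% + 1.94 × 8.3% = 18.00%
Forecast 15.98% < required 18.00% → the stock plots below the SML → overvalued.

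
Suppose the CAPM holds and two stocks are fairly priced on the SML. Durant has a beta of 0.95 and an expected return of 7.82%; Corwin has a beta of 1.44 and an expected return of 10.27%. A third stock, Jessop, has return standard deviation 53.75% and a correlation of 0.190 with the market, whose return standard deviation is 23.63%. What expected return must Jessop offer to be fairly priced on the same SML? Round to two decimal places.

MRP = (10.27% − 7.82%) / (1.44 − 0.95) = 5.0000%
R_f = 7.82% − 0.95 × 5.0000% = 3.0700%
β_Jessop = ρ·σ_i/σ_m = 0.190 × 53.75 / 23.63 = 0.4322
E(R_Jessop) = R_f + β × MRP = 3.0700% + 0.4322 × 5.0000% = 5.23%

5.23%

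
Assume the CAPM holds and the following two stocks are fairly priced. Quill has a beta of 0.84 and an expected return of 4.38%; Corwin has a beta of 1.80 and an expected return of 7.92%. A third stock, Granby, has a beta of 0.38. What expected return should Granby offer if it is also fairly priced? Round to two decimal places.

2.68%

MRP (SML slope) = (7.92% − 4.38%) / (1.80 − 0.84) = 3.54% / 0.96 = 3.6875%
R_f (intercept) = 4.38% − 0.84 × 3.6875% = 1.2825%
E(R_Granby) = R_f + β × MRP = 1.2825% + 0.38 × 3.6875% = 2.68%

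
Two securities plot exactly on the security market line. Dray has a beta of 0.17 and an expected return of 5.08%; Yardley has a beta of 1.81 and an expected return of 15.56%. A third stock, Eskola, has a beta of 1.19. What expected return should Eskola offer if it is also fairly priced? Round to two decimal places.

11.60%

MRP (SML slope) = (15.56% − 5.08%) / (1.81 − 0.17) = 10.48% / 1.64 = 6.3902%
R_f (intercept) = 5.08% − 0.17 × 6.3902% = 3.9937%
E(R_Eskola) = R_f + β × MRP = 3.9937% + 1.19 × 6.3902% = 11.60%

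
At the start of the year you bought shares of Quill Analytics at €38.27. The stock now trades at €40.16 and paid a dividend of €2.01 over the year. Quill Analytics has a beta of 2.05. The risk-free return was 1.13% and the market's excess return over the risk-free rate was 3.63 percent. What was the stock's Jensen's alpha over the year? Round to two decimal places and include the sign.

+1.62%

Realised HPR = (P1 + D1 − P0) / P0 = (40.16 + 2.01 − 38.27) / 38.27 = 3.90 / 38.27 = 10.1907%
CAPM required = R_f + β·MRP = 1.13% + 2.05 × 3.63% = 8.5715%
α = realised − required = 10.1907% − 8.5715% = +1.62%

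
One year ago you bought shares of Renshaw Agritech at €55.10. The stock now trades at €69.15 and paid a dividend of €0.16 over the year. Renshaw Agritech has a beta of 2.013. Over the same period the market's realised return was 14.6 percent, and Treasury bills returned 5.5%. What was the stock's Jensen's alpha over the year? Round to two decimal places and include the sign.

+1.97%

Realised HPR = (P1 + D1 − P0) / P0 = (69.15 + 0.16 − 55.10) / 55.10 = 14.21 / 55.10 = 25.7895%
MRP = 14.6% − 5.5% = 9.10%
CAPM required = R_f + β·MRP = 5.5% + 2.013 × 9.1% = 23.8183%
α = realised − required = 25.7895% − 23.8183% = +1.97%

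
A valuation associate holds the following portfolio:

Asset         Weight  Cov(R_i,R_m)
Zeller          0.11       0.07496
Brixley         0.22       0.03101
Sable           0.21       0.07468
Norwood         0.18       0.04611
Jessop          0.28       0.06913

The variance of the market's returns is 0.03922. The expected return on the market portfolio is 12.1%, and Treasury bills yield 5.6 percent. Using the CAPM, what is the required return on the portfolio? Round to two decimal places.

15.28%

β_Zeller = 0.07496 / 0.03922 = 1.9113
β_Brixley = 0.03101 / 0.03922 = 0.7907
β_Sable = 0.07468 / 0.03922 = 1.9041
β_Norwood = 0.04611 / 0.03922 = 1.1757
β_Jessop = 0.06913 / 0.03922 = 1.7626
β_P = Σ w_i β_i = 0.11×1.9113 + 0.22×0.7907 + 0.21×1.9041 + 0.18×1.1757 + 0.28×1.7626 = 1.4892
MRP = 12.1% − 5.6% = 6.50%
E(R_P) = R_f + β_P × MRP = 5.6% + 1.4892 × 6.5% = 15.28%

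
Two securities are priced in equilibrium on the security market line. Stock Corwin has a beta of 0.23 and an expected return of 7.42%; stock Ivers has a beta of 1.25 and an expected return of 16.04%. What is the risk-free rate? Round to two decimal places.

Both satisfy E(R) = R_f + β·MRP, so the slope of the SML is
MRP = (16.04% − 7.42%) / (1.25 − 0.23) = 8.62% / 1.02 = 8.4510%
R_f = E(R_Corwin) − β_Corwin·MRP = 7.42% − 0.23 × 8.4510% = 5.4763%

5.48%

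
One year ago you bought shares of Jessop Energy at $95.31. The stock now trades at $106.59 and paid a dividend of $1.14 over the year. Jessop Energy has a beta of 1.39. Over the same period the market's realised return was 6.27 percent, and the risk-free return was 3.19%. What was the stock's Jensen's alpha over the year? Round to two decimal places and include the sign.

Realised HPR = (P1 + D1 − P0) / P0 = (106.59 + 1.14 − 95.31) / 95.31 = 12.42 / 95.31 = 13.0312%
MRP = 6.27% − 3.19% = 3.08%
CAPM required = R_f + β·MRP = 3.19% + 1.39 × 3.08% = 7.4712%
α = realised − required = 13.0312% − 7.4712% = +5.56%

+5.56%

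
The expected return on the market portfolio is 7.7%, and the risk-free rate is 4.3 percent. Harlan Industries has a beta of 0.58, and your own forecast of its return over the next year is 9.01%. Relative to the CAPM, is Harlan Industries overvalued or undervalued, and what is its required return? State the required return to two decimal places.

Undervalued; required return 6.27%

MRP = 7.7% − 4.3% = 3.40%
Required return = R_f + β·MRP = 4.3% + 0.58 × 3.4% = 6.27%
Forecast 9.01% > required 6.27% → the stock plots above the SML → undervalued.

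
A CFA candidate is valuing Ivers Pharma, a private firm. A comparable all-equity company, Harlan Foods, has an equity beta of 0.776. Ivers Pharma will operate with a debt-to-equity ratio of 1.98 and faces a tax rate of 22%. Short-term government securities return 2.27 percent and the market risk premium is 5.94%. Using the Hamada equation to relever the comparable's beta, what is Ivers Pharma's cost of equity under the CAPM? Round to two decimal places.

β_L = β_U × [1 + (1 − t)(D/E)] = 0.776 × [1 + (1 − 0.22) × 1.98]
    = 0.776 × [1 + 0.78 × 1.98] = 0.776 × 2.5444 = 1.9745
E(R) = R_f + β_L × MRP = 2.27% + 1.9745 × 5.94% = 14.00%

14.00%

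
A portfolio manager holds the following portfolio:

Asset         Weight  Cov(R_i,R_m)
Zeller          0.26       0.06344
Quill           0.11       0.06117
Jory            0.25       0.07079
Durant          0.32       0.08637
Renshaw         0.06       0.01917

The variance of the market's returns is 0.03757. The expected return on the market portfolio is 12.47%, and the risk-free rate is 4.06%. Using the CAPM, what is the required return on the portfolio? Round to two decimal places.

β_Zeller = 0.06344 / 0.03757 = 1.6886
β_Quill = 0.06117 / 0.03757 = 1.6282
β_Jory = 0.07079 / 0.03757 = 1.8842
β_Durant = 0.08637 / 0.03757 = 2.2989
β_Renshaw = 0.01917 / 0.03757 = 0.5102
β_P = Σ w_i β_i = 0.26×1.6886 + 0.11×1.6282 + 0.25×1.8842 + 0.32×2.2989 + 0.06×0.5102 = 1.8554
MRP = 12.47% − 4.06% = 8.41%
E(R_P) = R_f + β_P × MRP = 4.06% + 1.8554 × 8.41% = 19.66%

19.66%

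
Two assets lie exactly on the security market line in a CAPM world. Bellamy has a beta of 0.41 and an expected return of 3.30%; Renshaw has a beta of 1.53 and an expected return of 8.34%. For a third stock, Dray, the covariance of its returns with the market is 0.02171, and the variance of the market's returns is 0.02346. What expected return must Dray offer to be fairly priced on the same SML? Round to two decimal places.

MRP = (8.34% − 3.30%) / (1.53 − 0.41) = 4.5000%
R_f = 3.30% − 0.41 × 4.5000% = 1.4550%
β_Dray = Cov / Var(R_m) = 0.02171 / 0.02346 = 0.9254
E(R_Dray) = R_f + β × MRP = 1.4550% + 0.9254 × 4.5000% = 5.62%

5.62%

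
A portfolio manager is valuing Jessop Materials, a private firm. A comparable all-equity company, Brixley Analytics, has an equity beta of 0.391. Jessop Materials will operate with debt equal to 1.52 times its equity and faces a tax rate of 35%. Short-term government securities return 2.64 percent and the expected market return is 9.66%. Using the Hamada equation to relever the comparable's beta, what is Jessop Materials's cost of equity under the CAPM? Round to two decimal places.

β_L = β_U × [1 + (1 − t)(D/E)] = 0.391 × [1 + (1 − 0.35) × 1.52]
    = 0.391 × [1 + 0.65 × 1.52] = 0.391 × 1.9880 = 0.7773
MRP = 9.66% − 2.64% = 7.02%
E(R) = R_f + β_L × MRP = 2.64% + 0.7773 × 7.02% = 8.10%

8.10%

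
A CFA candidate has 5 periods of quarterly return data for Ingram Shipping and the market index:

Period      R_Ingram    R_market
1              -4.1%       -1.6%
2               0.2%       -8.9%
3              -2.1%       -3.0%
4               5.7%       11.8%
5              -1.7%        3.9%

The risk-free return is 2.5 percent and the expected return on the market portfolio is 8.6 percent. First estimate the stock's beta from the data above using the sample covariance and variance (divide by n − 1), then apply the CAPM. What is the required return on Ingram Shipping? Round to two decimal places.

4.31%

Mean R_i = (-4.1 + 0.2 − 2.1 + 5.7 − 1.7) / 5 = -0.4000%
Mean R_m = (-1.6 − 8.9 − 3.0 + 11.8 + 3.9) / 5 = 0.4400%
Σ(R_i − R̄_i)(R_m − R̄_m) = 72.5900  ⇒  Cov = 72.5900 / 4 = 18.1475
Σ(R_m − R̄_m)² = 244.2520  ⇒  Var(R_m) = 244.2520 / 4 = 61.0630
β = Cov / Var(R_m) = 18.1475 / 61.0630 = 0.2972
MRP = 8.6% − 2.5% = 6.10%
E(R) = R_f + β × MRP = 2.5% + 0.2972 × 6.1% = 4.31%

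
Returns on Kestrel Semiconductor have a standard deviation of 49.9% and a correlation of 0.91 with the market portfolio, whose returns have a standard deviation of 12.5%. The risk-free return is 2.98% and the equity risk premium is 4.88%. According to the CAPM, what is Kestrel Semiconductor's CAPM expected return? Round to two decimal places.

20.71%

β = ρ × σ_i / σ_m = 0.91 × 49.9% / 12.5% = 3.6327
E(R) = 2.98% + 3.6327 × 4.88% = 20.71%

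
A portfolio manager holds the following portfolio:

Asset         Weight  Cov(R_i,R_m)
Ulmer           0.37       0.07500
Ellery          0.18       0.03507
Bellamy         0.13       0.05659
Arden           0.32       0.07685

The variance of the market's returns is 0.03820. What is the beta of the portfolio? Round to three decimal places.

1.728

β_Ulmer = 0.07500 / 0.03820 = 1.9634
β_Ellery = 0.03507 / 0.03820 = 0.9181
β_Bellamy = 0.05659 / 0.03820 = 1.4814
β_Arden = 0.07685 / 0.03820 = 2.0118
β_P = Σ w_i β_i = 0.37×1.9634 + 0.18×0.9181 + 0.13×1.4814 + 0.32×2.0118 = 1.7281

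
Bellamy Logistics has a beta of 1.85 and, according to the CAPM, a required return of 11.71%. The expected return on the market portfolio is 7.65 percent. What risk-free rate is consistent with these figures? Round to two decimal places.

E(R) = R_f + β(E(R_m) − R_f) = R_f(1 − β) + β·E(R_m)
11.71% = R_f × (1 − 1.85) + 1.85 × 7.65%
11.71% = R_f × -0.85 + 14.1525%
R_f = (11.71% − 14.1525%) / -0.85 = 2.87%

2.87%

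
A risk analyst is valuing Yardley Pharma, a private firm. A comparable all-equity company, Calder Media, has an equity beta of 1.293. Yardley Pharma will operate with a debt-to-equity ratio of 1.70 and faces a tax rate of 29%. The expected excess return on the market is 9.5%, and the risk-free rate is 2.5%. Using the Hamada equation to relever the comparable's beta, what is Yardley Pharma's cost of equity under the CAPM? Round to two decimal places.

β_L = β_U × [1 + (1 − t)(D/E)] = 1.293 × [1 + (1 − 0.29) × 1.70]
    = 1.293 × [1 + 0.71 × 1.70] = 1.293 × 2.2070 = 2.8537
E(R) = R_f + β_L × MRP = 2.5% + 2.8537 × 9.5% = 29.61%

29.61%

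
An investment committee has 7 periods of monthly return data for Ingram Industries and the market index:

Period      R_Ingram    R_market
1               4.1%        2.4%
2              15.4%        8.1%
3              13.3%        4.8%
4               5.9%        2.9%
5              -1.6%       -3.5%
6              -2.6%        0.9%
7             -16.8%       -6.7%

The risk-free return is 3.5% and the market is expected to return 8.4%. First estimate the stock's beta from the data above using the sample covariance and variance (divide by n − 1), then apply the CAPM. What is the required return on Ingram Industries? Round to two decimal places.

Mean R_i = (4.1 + 15.4 + 13.3 + 5.9 − 1.6 − 2.6 − 16.8) / 7 = 2.5286%
Mean R_m = (2.4 + 8.1 + 4.8 + 2.9 − 3.5 + 0.9 − 6.7) / 7 = 1.2714%
Σ(R_i − R̄_i)(R_m − R̄_m) = 308.8457  ⇒  Cov = 308.8457 / 6 = 51.4743
Σ(R_m − R̄_m)² = 149.4543  ⇒  Var(R_m) = 149.4543 / 6 = 24.9091
β = Cov / Var(R_m) = 51.4743 / 24.9091 = 2.0665
MRP = 8.4% − 3.5% = 4.90%
E(R) = R_f + β × MRP = 3.5% + 2.0665 × 4.9% = 13.63%

13.63%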